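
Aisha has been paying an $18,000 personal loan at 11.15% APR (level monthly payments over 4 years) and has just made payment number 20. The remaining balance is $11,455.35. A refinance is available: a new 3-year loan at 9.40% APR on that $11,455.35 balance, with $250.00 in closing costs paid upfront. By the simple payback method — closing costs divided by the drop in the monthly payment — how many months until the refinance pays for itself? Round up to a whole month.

3 months

Current payment = 18,000 × 11.15%/12 / (1 − (1+0.0092917)^−48) = $466.53.
Refinanced payment = 11,455.35 × 0.0078333 / (1 − (1+0.0078333)^−36) = $366.41.
Monthly savings = $466.53 − $366.41 = $100.12.
Break-even = $250.00 / $100.12 = 2.50 → 3 months.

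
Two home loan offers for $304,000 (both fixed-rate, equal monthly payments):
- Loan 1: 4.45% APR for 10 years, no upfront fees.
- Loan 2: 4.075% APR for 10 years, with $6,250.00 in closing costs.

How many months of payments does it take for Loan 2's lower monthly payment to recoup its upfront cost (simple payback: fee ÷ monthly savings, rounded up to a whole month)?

Loan 1: at 4.45% the monthly rate is 0.0037083, so the payment is 304,000 × 0.0037083 / (1 − 1.0037083^−120) = $3,143.29.
Loan 2: at 4.075% the monthly rate is 0.0033958, so the payment is 304,000 × 0.0033958 / (1 − 1.0033958^−120) = $3,088.70.
Monthly savings = $3,143.29 − $3,088.70 = $54.59.
Break-even = $6,250.00 / $54.59 = 114.49 → 115 months.

115 months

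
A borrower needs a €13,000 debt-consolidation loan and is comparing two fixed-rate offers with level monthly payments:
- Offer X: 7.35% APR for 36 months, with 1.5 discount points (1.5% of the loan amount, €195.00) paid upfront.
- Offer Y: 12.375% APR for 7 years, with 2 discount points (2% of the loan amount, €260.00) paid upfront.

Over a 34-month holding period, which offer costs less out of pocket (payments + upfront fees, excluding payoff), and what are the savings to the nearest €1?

Offer X: at 7.35% the monthly rate is 0.0061250, so the payment is 13,000 × 0.0061250 / (1 − 1.0061250^−36) = €403.49.
Offer Y: monthly rate = 12.375%/12 = 0.0103125; payment = 13,000 × 0.0103125 / (1 − (1+0.0103125)^−84) = €232.10.
Over 34 months: Offer X costs 34 × €403.49 + €195.00 = €13,913.66; Offer Y costs 34 × €232.10 + €260.00 = €8,151.40.
Offer Y is cheaper by €13,913.66 − €8,151.40 = €5,762.26.

Offer Y by €5,762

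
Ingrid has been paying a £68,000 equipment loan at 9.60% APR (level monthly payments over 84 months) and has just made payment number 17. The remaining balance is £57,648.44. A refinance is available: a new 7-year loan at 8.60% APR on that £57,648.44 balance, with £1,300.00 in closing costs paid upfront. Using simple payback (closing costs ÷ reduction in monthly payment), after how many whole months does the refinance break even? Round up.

Current payment = 68,000 × 9.6%/12 / (1 − (1+0.0080000)^−84) = £1,114.88.
Refinanced payment = 57,648.44 × 0.0071667 / (1 − (1+0.0071667)^−84) = £915.85.
Monthly savings = £1,114.88 − £915.85 = £199.03.
Break-even = £1,300.00 / £199.03 = 6.53 → 7 months.

7 months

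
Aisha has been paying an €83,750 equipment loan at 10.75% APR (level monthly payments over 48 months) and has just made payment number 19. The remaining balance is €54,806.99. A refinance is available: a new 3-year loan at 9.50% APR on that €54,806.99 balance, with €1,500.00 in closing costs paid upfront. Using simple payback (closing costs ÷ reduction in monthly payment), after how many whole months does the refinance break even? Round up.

Current payment = 83,750 × 10.75%/12 / (1 − (1+0.0089583)^−48) = €2,154.41.
Refinanced payment = 54,806.99 × 0.0079167 / (1 − (1+0.0079167)^−36) = €1,755.63.
Monthly savings = €2,154.41 − €1,755.63 = €398.78.
Break-even = €1,500.00 / €398.78 = 3.76 → 4 months.

4 months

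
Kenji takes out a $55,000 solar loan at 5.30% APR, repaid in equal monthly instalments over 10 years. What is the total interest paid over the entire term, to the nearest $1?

At 5.30% the monthly rate is 0.0044167, so the payment is 55,000 × 0.0044167 / (1 − 1.0044167^−120) = $591.46.
Total paid = 120 × $591.46 = $70,975.20; interest = $70,975.20 − $55,000 = $15,975.20.

$15,975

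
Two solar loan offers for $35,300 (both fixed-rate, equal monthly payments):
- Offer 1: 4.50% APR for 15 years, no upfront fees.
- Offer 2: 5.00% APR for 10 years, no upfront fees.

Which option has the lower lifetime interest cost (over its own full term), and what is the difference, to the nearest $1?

Offer 1: at 4.50% the monthly rate is 0.0037500, so the payment is 35,300 × 0.0037500 / (1 − 1.0037500^−180) = $270.04.
Total interest on Offer 1 = 180 × $270.04 − $35,300 = $13,307.20.
Offer 2: monthly rate = 5%/12 = 0.0041667; payment = 35,300 × 0.0041667 / (1 − (1+0.0041667)^−120) = $374.41.
Total interest on Offer 2 = 120 × $374.41 − $35,300 = $9,629.20.
Offer 2 is lower by $3,678.00.

Offer 2 by $3,678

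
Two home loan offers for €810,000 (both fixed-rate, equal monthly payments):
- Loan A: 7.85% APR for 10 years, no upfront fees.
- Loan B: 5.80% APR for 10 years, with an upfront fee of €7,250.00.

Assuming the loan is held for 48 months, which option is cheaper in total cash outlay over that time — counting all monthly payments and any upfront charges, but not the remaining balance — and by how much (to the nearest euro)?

Loan B by €33,643

Loan A: at 7.85% the monthly rate is 0.0065417, so the payment is 810,000 × 0.0065417 / (1 − 1.0065417^−120) = €9,763.45.
Loan B: monthly rate = 5.8%/12 = 0.0048333; payment = 810,000 × 0.0048333 / (1 − (1+0.0048333)^−120) = €8,911.52.
Over 48 months: Loan A costs 48 × €9,763.45 = €468,645.60; Loan B costs 48 × €8,911.52 + €7,250.00 = €435,002.96.
Loan B is cheaper by €468,645.60 − €435,002.96 = €33,642.64.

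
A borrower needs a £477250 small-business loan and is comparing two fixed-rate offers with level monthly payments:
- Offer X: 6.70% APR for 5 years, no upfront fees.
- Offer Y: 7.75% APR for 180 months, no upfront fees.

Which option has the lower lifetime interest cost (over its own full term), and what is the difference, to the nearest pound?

Offer X: monthly rate = 6.7%/12 = 0.0055833; payment = 477,250 × 0.0055833 / (1 − (1+0.0055833)^−60) = £9,382.72.
Total interest on Offer X = 60 × £9,382.72 − £477,250 = £85,713.20.
Offer Y: monthly rate = 7.75%/12 = 0.0064583; payment = 477,250 × 0.0064583 / (1 − (1+0.0064583)^−180) = £4,492.24.
Total interest on Offer Y = 180 × £4,492.24 − £477,250 = £331,353.20.
Offer X is lower by £245,640.00.

Offer X by £245,640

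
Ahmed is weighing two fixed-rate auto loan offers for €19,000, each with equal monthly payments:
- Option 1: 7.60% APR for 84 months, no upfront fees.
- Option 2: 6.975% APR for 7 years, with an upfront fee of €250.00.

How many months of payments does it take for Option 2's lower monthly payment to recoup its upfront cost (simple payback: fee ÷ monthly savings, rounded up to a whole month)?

43 months

Option 1: monthly rate = 7.6%/12 = 0.0063333; payment = 19,000 × 0.0063333 / (1 − (1+0.0063333)^−84) = €292.37.
Option 2: at 6.975% the monthly rate is 0.0058125, so the payment is 19,000 × 0.0058125 / (1 − 1.0058125^−84) = €286.53.
Monthly savings = €292.37 − €286.53 = €5.84.
Break-even = €250.00 / €5.84 = 42.81 → 43 months.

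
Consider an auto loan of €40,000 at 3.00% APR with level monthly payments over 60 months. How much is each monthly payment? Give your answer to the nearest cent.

Monthly rate = 3%/12 = 0.0025000; payment = 40,000 × 0.0025000 / (1 − (1+0.0025000)^−60) = €718.75.

€718.75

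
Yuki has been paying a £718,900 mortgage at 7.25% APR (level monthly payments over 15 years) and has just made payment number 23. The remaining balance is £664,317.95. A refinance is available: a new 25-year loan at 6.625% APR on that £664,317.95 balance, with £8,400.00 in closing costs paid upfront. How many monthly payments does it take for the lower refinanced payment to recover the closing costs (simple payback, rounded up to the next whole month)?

5 months

Current payment = 718,900 × 7.25%/12 / (1 − (1+0.0060417)^−180) = £6,562.57.
Refinanced payment = 664,317.95 × 0.0055208 / (1 − (1+0.0055208)^−300) = £4,537.55.
Monthly savings = £6,562.57 − £4,537.55 = £2,025.02.
Break-even = £8,400.00 / £2,025.02 = 4.15 → 5 months.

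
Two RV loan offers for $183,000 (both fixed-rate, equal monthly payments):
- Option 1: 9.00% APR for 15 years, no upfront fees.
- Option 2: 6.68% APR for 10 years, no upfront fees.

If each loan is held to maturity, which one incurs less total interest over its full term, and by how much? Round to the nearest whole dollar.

Option 1: monthly rate = 9%/12 = 0.0075000; payment = 183,000 × 0.0075000 / (1 − (1+0.0075000)^−180) = $1,856.11.
Total interest on Option 1 = 180 × $1,856.11 − $183,000 = $151,099.80.
Option 2: monthly rate = 6.68%/12 = 0.0055667; payment = 183,000 × 0.0055667 / (1 − (1+0.0055667)^−120) = $2,094.73.
Total interest on Option 2 = 120 × $2,094.73 − $183,000 = $68,367.60.
Option 2 is lower by $82,732.20.

Option 2 by $82,732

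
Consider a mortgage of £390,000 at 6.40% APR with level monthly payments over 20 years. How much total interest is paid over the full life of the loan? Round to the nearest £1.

At 6.40% the monthly rate is 0.0053333, so the payment is 390,000 × 0.0053333 / (1 − 1.0053333^−240) = £2,884.82.
Total paid = 240 × £2,884.82 = £692,356.80; interest = £692,356.80 − £390,000 = £302,356.80.

£302,357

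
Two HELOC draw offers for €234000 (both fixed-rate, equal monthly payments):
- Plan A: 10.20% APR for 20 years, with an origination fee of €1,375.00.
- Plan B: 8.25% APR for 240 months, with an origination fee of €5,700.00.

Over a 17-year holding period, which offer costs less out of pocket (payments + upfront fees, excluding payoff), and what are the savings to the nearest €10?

Plan A: at 10.20% the monthly rate is 0.0085000, so the payment is 234,000 × 0.0085000 / (1 − 1.0085000^−240) = €2,289.24.
Plan B: monthly rate = 8.25%/12 = 0.0068750; payment = 234,000 × 0.0068750 / (1 − (1+0.0068750)^−240) = €1,993.83.
Over 204 months: Plan A costs 204 × €2,289.24 + €1,375.00 = €468,379.96; Plan B costs 204 × €1,993.83 + €5,700.00 = €412,441.32.
Plan B is cheaper by €468,379.96 − €412,441.32 = €55,938.64.

Plan B by €55,940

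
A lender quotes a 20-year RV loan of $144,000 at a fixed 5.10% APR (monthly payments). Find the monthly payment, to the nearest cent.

Monthly rate = 5.1%/12 = 0.0042500; payment = 144,000 × 0.0042500 / (1 − (1+0.0042500)^−240) = $958.31.

$958.31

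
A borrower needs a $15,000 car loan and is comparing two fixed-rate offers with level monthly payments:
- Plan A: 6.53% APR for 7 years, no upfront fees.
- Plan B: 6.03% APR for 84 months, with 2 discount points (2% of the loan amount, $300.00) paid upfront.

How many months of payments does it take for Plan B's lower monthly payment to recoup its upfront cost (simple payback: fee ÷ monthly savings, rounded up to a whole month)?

83 months

Plan A: monthly rate = 6.53%/12 = 0.0054417; payment = 15,000 × 0.0054417 / (1 − (1+0.0054417)^−84) = $222.96.
Plan B: at 6.03% the monthly rate is 0.0050250, so the payment is 15,000 × 0.0050250 / (1 − 1.0050250^−84) = $219.34.
Monthly savings = $222.96 − $219.34 = $3.62.
Break-even = $300.00 / $3.62 = 82.87 → 83 months.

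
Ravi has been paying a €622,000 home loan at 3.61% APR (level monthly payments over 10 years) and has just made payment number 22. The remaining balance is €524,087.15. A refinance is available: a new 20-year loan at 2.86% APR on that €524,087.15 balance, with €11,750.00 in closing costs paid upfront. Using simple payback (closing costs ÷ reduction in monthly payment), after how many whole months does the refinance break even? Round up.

Current payment = 622,000 × 3.61%/12 / (1 − (1+0.0030083)^−120) = €6,182.80.
Refinanced payment = 524,087.15 × 0.0023833 / (1 − (1+0.0023833)^−240) = €2,869.98.
Monthly savings = €6,182.80 − €2,869.98 = €3,312.82.
Break-even = €11,750.00 / €3,312.82 = 3.55 → 4 months.

4 months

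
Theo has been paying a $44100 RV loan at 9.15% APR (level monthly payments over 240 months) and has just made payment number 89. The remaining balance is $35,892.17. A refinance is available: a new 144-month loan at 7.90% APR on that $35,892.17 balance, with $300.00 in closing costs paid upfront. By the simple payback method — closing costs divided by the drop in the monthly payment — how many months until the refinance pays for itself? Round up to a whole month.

Current payment = 44,100 × 9.15%/12 / (1 − (1+0.0076250)^−240) = $401.04.
Refinanced payment = 35,892.17 × 0.0065833 / (1 − (1+0.0065833)^−144) = $386.55.
Monthly savings = $401.04 − $386.55 = $14.49.
Break-even = $300.00 / $14.49 = 20.70 → 21 months.

21 months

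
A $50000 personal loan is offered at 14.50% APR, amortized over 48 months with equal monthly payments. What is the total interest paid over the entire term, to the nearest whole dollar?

Monthly rate = 14.5%/12 = 0.0120833; payment = 50,000 × 0.0120833 / (1 − (1+0.0120833)^−48) = $1,378.90.
Total paid = 48 × $1,378.90 = $66,187.20; interest = $66,187.20 − $50,000 = $16,187.20.

$16,187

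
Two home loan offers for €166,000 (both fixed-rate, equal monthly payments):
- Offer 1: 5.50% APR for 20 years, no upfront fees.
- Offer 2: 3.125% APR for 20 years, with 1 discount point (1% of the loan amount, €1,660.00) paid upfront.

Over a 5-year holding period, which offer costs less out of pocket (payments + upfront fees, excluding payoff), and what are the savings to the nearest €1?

Offer 1: at 5.50% the monthly rate is 0.0045833, so the payment is 166,000 × 0.0045833 / (1 − 1.0045833^−240) = €1,141.89.
Offer 2: monthly rate = 3.125%/12 = 0.0026042; payment = 166,000 × 0.0026042 / (1 − (1+0.0026042)^−240) = €931.05.
Over 60 months: Offer 1 costs 60 × €1,141.89 = €68,513.40; Offer 2 costs 60 × €931.05 + €1,660.00 = €57,523.00.
Offer 2 is cheaper by €68,513.40 − €57,523.00 = €10,990.40.

Offer 2 by €10,990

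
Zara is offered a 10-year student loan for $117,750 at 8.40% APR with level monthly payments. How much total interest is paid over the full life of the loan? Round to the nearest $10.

$56,690

Monthly rate = 8.4%/12 = 0.0070000; payment = 117,750 × 0.0070000 / (1 − (1+0.0070000)^−120) = $1,453.64.
Total paid = 120 × $1,453.64 = $174,436.80; interest = $174,436.80 − $117,750 = $56,686.80.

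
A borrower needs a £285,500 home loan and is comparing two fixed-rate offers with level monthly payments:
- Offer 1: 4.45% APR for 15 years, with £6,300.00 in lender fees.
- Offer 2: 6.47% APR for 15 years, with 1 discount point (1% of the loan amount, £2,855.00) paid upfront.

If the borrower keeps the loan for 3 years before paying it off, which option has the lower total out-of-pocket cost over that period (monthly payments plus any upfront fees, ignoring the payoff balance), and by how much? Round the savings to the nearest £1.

Offer 1 by £7,554

Offer 1: at 4.45% the monthly rate is 0.0037083, so the payment is 285,500 × 0.0037083 / (1 − 1.0037083^−180) = £2,176.77.
Offer 2: at 6.47% the monthly rate is 0.0053917, so the payment is 285,500 × 0.0053917 / (1 − 1.0053917^−180) = £2,482.31.
Over 36 months: Offer 1 costs 36 × £2,176.77 + £6,300.00 = £84,663.72; Offer 2 costs 36 × £2,482.31 + £2,855.00 = £92,218.16.
Offer 1 is cheaper by £92,218.16 − £84,663.72 = £7,554.44.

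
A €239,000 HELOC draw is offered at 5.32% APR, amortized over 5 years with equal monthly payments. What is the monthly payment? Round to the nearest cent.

At 5.32% the monthly rate is 0.0044333, so the payment is 239,000 × 0.0044333 / (1 − 1.0044333^−60) = €4,545.35.

€4,545.35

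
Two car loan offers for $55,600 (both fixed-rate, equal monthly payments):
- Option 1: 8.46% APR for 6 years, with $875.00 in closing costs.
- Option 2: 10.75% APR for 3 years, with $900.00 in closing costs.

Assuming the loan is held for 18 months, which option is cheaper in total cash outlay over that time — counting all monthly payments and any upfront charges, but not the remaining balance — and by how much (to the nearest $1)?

Option 1: at 8.46% the monthly rate is 0.0070500, so the payment is 55,600 × 0.0070500 / (1 − 1.0070500^−72) = $987.38.
Option 2: monthly rate = 10.75%/12 = 0.0089583; payment = 55,600 × 0.0089583 / (1 − (1+0.0089583)^−36) = $1,813.70.
Over 18 months: Option 1 costs 18 × $987.38 + $875.00 = $18,647.84; Option 2 costs 18 × $1,813.70 + $900.00 = $33,546.60.
Option 1 is cheaper by $33,546.60 − $18,647.84 = $14,898.76.

Option 1 by $14,899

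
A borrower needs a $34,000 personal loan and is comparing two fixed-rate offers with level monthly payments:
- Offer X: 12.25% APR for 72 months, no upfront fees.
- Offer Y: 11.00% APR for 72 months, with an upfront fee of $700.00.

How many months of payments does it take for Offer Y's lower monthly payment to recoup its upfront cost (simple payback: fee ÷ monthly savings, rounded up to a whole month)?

Offer X: at 12.25% the monthly rate is 0.0102083, so the payment is 34,000 × 0.0102083 / (1 − 1.0102083^−72) = $669.14.
Offer Y: monthly rate = 11%/12 = 0.0091667; payment = 34,000 × 0.0091667 / (1 − (1+0.0091667)^−72) = $647.16.
Monthly savings = $669.14 − $647.16 = $21.98.
Break-even = $700.00 / $21.98 = 31.85 → 32 months.

32 months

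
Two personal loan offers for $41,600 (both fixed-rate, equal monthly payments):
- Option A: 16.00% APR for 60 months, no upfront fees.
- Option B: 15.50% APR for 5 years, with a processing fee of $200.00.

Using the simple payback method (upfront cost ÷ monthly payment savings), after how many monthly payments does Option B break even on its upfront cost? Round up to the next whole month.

Option A: monthly rate = 16%/12 = 0.0133333; payment = 41,600 × 0.0133333 / (1 − (1+0.0133333)^−60) = $1,011.63.
Option B: monthly rate = 15.5%/12 = 0.0129167; payment = 41,600 × 0.0129167 / (1 − (1+0.0129167)^−60) = $1,000.61.
Monthly savings = $1,011.63 − $1,000.61 = $11.02.
Break-even = $200.00 / $11.02 = 18.15 → 19 months.

19 months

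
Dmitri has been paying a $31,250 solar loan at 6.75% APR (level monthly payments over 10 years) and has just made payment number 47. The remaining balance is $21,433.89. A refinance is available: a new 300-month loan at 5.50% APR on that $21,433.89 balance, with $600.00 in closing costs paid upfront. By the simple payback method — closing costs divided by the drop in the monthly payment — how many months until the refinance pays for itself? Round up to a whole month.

3 months

Current payment = 31,250 × 6.75%/12 / (1 − (1+0.0056250)^−120) = $358.83.
Refinanced payment = 21,433.89 × 0.0045833 / (1 − (1+0.0045833)^−300) = $131.62.
Monthly savings = $358.83 − $131.62 = $227.21.
Break-even = $600.00 / $227.21 = 2.64 → 3 months.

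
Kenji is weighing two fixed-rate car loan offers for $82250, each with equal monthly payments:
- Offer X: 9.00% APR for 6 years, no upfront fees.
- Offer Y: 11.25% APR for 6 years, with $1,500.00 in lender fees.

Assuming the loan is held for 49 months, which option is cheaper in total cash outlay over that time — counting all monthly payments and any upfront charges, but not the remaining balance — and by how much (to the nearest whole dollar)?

Offer X: monthly rate = 9%/12 = 0.0075000; payment = 82,250 × 0.0075000 / (1 − (1+0.0075000)^−72) = $1,482.60.
Offer Y: at 11.25% the monthly rate is 0.0093750, so the payment is 82,250 × 0.0093750 / (1 − 1.0093750^−72) = $1,576.11.
Over 49 months: Offer X costs 49 × $1,482.60 = $72,647.40; Offer Y costs 49 × $1,576.11 + $1,500.00 = $78,729.39.
Offer X is cheaper by $78,729.39 − $72,647.40 = $6,081.99.

Offer X by $6,082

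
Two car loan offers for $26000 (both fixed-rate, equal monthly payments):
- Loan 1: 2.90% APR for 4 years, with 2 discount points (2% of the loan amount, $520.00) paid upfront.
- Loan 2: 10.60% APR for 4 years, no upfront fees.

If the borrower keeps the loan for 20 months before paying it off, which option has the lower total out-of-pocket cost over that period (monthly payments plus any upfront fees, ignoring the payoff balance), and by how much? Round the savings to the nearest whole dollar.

Loan 1 by $1,332

Loan 1: monthly rate = 2.9%/12 = 0.0024167; payment = 26,000 × 0.0024167 / (1 − (1+0.0024167)^−48) = $574.34.
Loan 2: at 10.60% the monthly rate is 0.0088333, so the payment is 26,000 × 0.0088333 / (1 − 1.0088333^−48) = $666.94.
Over 20 months: Loan 1 costs 20 × $574.34 + $520.00 = $12,006.80; Loan 2 costs 20 × $666.94 = $13,338.80.
Loan 1 is cheaper by $13,338.80 − $12,006.80 = $1,332.00.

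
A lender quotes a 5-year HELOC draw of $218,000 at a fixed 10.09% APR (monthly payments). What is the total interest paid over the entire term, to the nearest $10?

At 10.09% the monthly rate is 0.0084083, so the payment is 218,000 × 0.0084083 / (1 − 1.0084083^−60) = $4,641.52.
Total paid = 60 × $4,641.52 = $278,491.20; interest = $278,491.20 − $218,000 = $60,491.20.

$60,490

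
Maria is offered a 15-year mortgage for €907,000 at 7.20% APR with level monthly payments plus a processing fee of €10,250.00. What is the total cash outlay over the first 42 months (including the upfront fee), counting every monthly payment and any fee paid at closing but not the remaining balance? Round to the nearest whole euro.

Monthly rate = 7.2%/12 = 0.0060000; payment = 907,000 × 0.0060000 / (1 − (1+0.0060000)^−180) = €8,254.12.
Total outlay = 42 × €8,254.12 + €10,250.00 = €356,923.04.

€356,923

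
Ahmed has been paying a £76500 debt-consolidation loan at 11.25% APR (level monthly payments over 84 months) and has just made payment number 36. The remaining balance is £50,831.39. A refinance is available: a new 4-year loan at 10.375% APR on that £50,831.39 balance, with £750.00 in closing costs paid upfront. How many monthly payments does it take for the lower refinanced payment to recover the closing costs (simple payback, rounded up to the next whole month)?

35 months

Current payment = 76,500 × 11.25%/12 / (1 − (1+0.0093750)^−84) = £1,319.94.
Refinanced payment = 50,831.39 × 0.0086458 / (1 − (1+0.0086458)^−48) = £1,298.39.
Monthly savings = £1,319.94 − £1,298.39 = £21.55.
Break-even = £750.00 / £21.55 = 34.80 → 35 months.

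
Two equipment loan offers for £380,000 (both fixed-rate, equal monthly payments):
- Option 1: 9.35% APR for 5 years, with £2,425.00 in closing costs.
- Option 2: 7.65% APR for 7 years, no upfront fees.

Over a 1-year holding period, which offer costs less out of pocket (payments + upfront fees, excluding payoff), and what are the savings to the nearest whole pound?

Option 2 by £27,579

Option 1: monthly rate = 9.35%/12 = 0.0077917; payment = 380,000 × 0.0077917 / (1 − (1+0.0077917)^−60) = £7,952.88.
Option 2: monthly rate = 7.65%/12 = 0.0063750; payment = 380,000 × 0.0063750 / (1 − (1+0.0063750)^−84) = £5,856.72.
Over 12 months: Option 1 costs 12 × £7,952.88 + £2,425.00 = £97,859.56; Option 2 costs 12 × £5,856.72 = £70,280.64.
Option 2 is cheaper by £97,859.56 − £70,280.64 = £27,578.92.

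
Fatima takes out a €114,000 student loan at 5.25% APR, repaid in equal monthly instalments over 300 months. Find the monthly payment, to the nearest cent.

€683.14

At 5.25% the monthly rate is 0.0043750, so the payment is 114,000 × 0.0043750 / (1 − 1.0043750^−300) = €683.14.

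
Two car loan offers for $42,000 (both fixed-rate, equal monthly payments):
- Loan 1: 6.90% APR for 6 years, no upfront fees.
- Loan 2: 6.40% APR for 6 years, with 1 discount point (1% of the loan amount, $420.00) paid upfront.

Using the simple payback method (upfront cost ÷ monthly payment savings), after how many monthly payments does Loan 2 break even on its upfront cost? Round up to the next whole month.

42 months

Loan 1: monthly rate = 6.9%/12 = 0.0057500; payment = 42,000 × 0.0057500 / (1 − (1+0.0057500)^−72) = $714.04.
Loan 2: monthly rate = 6.4%/12 = 0.0053333; payment = 42,000 × 0.0053333 / (1 − (1+0.0053333)^−72) = $704.02.
Monthly savings = $714.04 − $704.02 = $10.02.
Break-even = $420.00 / $10.02 = 41.92 → 42 months.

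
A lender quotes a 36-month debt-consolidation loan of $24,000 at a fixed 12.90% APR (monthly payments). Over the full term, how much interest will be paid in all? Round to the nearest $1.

$5,070

At 12.90% the monthly rate is 0.0107500, so the payment is 24,000 × 0.0107500 / (1 − 1.0107500^−36) = $807.50.
Total paid = 36 × $807.50 = $29,070.00; interest = $29,070.00 − $24,000 = $5,070.00.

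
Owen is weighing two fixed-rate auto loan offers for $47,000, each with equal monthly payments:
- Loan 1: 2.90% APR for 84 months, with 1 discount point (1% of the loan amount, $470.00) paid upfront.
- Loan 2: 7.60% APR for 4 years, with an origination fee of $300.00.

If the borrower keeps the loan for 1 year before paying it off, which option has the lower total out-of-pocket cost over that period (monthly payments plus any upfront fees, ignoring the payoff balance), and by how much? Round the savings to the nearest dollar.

Loan 1 by $6,066

Loan 1: monthly rate = 2.9%/12 = 0.0024167; payment = 47,000 × 0.0024167 / (1 − (1+0.0024167)^−84) = $618.91.
Loan 2: monthly rate = 7.6%/12 = 0.0063333; payment = 47,000 × 0.0063333 / (1 − (1+0.0063333)^−48) = $1,138.60.
Over 12 months: Loan 1 costs 12 × $618.91 + $470.00 = $7,896.92; Loan 2 costs 12 × $1,138.60 + $300.00 = $13,963.20.
Loan 1 is cheaper by $13,963.20 − $7,896.92 = $6,066.28.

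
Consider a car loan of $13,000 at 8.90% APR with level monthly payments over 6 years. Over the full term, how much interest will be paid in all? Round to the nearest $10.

Monthly rate = 8.9%/12 = 0.0074167; payment = 13,000 × 0.0074167 / (1 − (1+0.0074167)^−72) = $233.69.
Total paid = 72 × $233.69 = $16,825.68; interest = $16,825.68 − $13,000 = $3,825.68.

$3,830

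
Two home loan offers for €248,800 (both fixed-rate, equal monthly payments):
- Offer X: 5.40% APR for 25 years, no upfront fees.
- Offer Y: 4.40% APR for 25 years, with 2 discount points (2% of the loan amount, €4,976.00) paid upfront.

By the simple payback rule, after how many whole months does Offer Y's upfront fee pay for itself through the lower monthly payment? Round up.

Offer X: monthly rate = 5.4%/12 = 0.0045000; payment = 248,800 × 0.0045000 / (1 − (1+0.0045000)^−300) = €1,513.03.
Offer Y: at 4.40% the monthly rate is 0.0036667, so the payment is 248,800 × 0.0036667 / (1 − 1.0036667^−300) = €1,368.83.
Monthly savings = €1,513.03 − €1,368.83 = €144.20.
Break-even = €4,976.00 / €144.20 = 34.51 → 35 months.

35 months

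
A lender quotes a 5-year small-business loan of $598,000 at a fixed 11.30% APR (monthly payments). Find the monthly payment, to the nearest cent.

$13,091.62

At 11.30% the monthly rate is 0.0094167, so the payment is 598,000 × 0.0094167 / (1 − 1.0094167^−60) = $13,091.62.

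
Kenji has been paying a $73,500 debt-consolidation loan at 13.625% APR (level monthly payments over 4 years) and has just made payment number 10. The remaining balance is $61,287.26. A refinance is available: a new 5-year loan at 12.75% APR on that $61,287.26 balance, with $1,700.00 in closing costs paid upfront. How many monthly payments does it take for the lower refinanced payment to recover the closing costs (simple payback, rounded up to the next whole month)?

Current payment = 73,500 × 13.625%/12 / (1 − (1+0.0113542)^−48) = $1,994.70.
Refinanced payment = 61,287.26 × 0.0106250 / (1 − (1+0.0106250)^−60) = $1,386.64.
Monthly savings = $1,994.70 − $1,386.64 = $608.06.
Break-even = $1,700.00 / $608.06 = 2.80 → 3 months.

3 months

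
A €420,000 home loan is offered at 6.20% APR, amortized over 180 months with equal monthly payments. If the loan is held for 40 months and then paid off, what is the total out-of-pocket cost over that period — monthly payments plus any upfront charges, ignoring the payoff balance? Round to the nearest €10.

€143,590

Monthly rate = 6.2%/12 = 0.0051667; payment = 420,000 × 0.0051667 / (1 − (1+0.0051667)^−180) = €3,589.74.
Total outlay = 40 × €3,589.74 = €143,589.60.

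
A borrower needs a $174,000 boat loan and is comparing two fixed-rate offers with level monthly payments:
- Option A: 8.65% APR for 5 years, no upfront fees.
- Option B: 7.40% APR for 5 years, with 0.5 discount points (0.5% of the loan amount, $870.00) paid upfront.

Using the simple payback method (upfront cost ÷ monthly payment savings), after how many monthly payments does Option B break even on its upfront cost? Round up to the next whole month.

9 months

Option A: at 8.65% the monthly rate is 0.0072083, so the payment is 174,000 × 0.0072083 / (1 − 1.0072083^−60) = $3,582.47.
Option B: at 7.40% the monthly rate is 0.0061667, so the payment is 174,000 × 0.0061667 / (1 − 1.0061667^−60) = $3,478.34.
Monthly savings = $3,582.47 − $3,478.34 = $104.13.
Break-even = $870.00 / $104.13 = 8.35 → 9 months.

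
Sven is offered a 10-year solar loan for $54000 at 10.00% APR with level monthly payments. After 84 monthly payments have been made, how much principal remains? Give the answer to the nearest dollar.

With monthly rate i = 10%/12 = 0.0083333, the balance after k of n payments is P · [(1+i)^n − (1+i)^k] / [(1+i)^n − 1].
(1+0.0083333)^120 = 2.70704149 and (1+0.0083333)^84 = 2.00792015, so the balance is 54,000 × (2.70704149 − 2.00792015) / (2.70704149 − 1) = $22,115.78.

$22,116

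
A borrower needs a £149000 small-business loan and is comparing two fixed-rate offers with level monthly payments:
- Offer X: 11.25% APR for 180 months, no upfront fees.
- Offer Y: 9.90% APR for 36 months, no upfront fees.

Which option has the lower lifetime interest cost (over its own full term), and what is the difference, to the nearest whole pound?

Offer X: at 11.25% the monthly rate is 0.0093750, so the payment is 149,000 × 0.0093750 / (1 − 1.0093750^−180) = £1,716.99.
Total interest on Offer X = 180 × £1,716.99 − £149,000 = £160,058.20.
Offer Y: at 9.90% the monthly rate is 0.0082500, so the payment is 149,000 × 0.0082500 / (1 − 1.0082500^−36) = £4,800.82.
Total interest on Offer Y = 36 × £4,800.82 − £149,000 = £23,829.52.
Offer Y is lower by £136,228.68.

Offer Y by £136,229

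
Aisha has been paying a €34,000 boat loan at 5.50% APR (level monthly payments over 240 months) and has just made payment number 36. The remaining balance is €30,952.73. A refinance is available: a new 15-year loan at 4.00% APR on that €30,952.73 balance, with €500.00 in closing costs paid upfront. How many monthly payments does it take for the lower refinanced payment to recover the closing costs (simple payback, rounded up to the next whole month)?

102 months

Current payment = 34,000 × 5.5%/12 / (1 − (1+0.0045833)^−240) = €233.88.
Refinanced payment = 30,952.73 × 0.0033333 / (1 − (1+0.0033333)^−180) = €228.95.
Monthly savings = €233.88 − €228.95 = €4.93.
Break-even = €500.00 / €4.93 = 101.42 → 102 months.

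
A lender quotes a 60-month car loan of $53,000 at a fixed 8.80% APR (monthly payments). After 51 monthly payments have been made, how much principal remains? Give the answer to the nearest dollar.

With monthly rate i = 8.8%/12 = 0.0073333, the balance after k of n payments is P · [(1+i)^n − (1+i)^k] / [(1+i)^n − 1].
(1+0.0073333)^60 = 1.55021636 and (1+0.0073333)^51 = 1.45155491, so the balance is 53,000 × (1.55021636 − 1.45155491) / (1.55021636 − 1) = $9,503.64.

$9,504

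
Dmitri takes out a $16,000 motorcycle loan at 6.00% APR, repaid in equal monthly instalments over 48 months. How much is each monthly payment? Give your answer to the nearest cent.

At 6.00% the monthly rate is 0.0050000, so the payment is 16,000 × 0.0050000 / (1 − 1.0050000^−48) = $375.76.

$375.76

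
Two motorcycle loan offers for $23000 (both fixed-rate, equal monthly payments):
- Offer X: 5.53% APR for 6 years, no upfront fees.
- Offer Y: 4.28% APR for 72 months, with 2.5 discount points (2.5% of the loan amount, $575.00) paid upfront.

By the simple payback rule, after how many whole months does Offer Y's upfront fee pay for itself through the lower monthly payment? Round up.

44 months

Offer X: at 5.53% the monthly rate is 0.0046083, so the payment is 23,000 × 0.0046083 / (1 − 1.0046083^−72) = $376.09.
Offer Y: at 4.28% the monthly rate is 0.0035667, so the payment is 23,000 × 0.0035667 / (1 − 1.0035667^−72) = $362.78.
Monthly savings = $376.09 − $362.78 = $13.31.
Break-even = $575.00 / $13.31 = 43.20 → 44 months.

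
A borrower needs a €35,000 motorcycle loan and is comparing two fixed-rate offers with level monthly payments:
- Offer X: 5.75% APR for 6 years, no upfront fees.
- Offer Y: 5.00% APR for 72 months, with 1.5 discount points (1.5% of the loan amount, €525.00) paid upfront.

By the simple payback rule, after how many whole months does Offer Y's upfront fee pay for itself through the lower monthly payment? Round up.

Offer X: at 5.75% the monthly rate is 0.0047917, so the payment is 35,000 × 0.0047917 / (1 − 1.0047917^−72) = €575.93.
Offer Y: at 5.00% the monthly rate is 0.0041667, so the payment is 35,000 × 0.0041667 / (1 − 1.0041667^−72) = €563.67.
Monthly savings = €575.93 − €563.67 = €12.26.
Break-even = €525.00 / €12.26 = 42.82 → 43 months.

43 months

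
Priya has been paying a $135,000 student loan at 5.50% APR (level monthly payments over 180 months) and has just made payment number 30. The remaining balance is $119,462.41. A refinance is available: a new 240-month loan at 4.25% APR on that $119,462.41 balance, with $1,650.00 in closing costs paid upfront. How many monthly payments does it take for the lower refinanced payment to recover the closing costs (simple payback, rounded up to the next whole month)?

Current payment = 135,000 × 5.5%/12 / (1 − (1+0.0045833)^−180) = $1,103.06.
Refinanced payment = 119,462.41 × 0.0035417 / (1 − (1+0.0035417)^−240) = $739.75.
Monthly savings = $1,103.06 − $739.75 = $363.31.
Break-even = $1,650.00 / $363.31 = 4.54 → 5 months.

5 months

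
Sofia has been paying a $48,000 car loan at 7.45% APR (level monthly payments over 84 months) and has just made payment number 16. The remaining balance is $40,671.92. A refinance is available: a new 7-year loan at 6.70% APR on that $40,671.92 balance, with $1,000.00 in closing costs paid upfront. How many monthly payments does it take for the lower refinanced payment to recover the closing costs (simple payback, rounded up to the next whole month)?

Current payment = 48,000 × 7.45%/12 / (1 − (1+0.0062083)^−84) = $735.05.
Refinanced payment = 40,671.92 × 0.0055833 / (1 − (1+0.0055833)^−84) = $607.90.
Monthly savings = $735.05 − $607.90 = $127.15.
Break-even = $1,000.00 / $127.15 = 7.86 → 8 months.

8 months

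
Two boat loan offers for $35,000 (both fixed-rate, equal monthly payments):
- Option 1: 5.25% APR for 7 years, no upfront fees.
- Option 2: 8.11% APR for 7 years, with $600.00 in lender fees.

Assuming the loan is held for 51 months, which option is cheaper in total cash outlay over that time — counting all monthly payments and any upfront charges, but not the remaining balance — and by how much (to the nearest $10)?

Option 1: monthly rate = 5.25%/12 = 0.0043750; payment = 35,000 × 0.0043750 / (1 − (1+0.0043750)^−84) = $498.81.
Option 2: at 8.11% the monthly rate is 0.0067583, so the payment is 35,000 × 0.0067583 / (1 − 1.0067583^−84) = $547.44.
Over 51 months: Option 1 costs 51 × $498.81 = $25,439.31; Option 2 costs 51 × $547.44 + $600.00 = $28,519.44.
Option 1 is cheaper by $28,519.44 − $25,439.31 = $3,080.13.

Option 1 by $3,080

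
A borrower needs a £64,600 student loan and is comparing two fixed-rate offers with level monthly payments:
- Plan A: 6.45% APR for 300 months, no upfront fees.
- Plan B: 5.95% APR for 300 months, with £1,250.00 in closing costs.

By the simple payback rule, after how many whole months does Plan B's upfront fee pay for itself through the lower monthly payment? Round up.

Plan A: at 6.45% the monthly rate is 0.0053750, so the payment is 64,600 × 0.0053750 / (1 − 1.0053750^−300) = £434.17.
Plan B: at 5.95% the monthly rate is 0.0049583, so the payment is 64,600 × 0.0049583 / (1 − 1.0049583^−300) = £414.25.
Monthly savings = £434.17 − £414.25 = £19.92.
Break-even = £1,250.00 / £19.92 = 62.75 → 63 months.

63 months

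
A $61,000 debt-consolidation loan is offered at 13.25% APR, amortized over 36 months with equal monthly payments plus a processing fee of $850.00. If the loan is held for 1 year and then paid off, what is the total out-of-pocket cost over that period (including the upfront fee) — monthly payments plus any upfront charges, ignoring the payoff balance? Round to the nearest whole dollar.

Monthly rate = 13.25%/12 = 0.0110417; payment = 61,000 × 0.0110417 / (1 − (1+0.0110417)^−36) = $2,062.68.
Total outlay = 12 × $2,062.68 + $850.00 = $25,602.16.

$25,602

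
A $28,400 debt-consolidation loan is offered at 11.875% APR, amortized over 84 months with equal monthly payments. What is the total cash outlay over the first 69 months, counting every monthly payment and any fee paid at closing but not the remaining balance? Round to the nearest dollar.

At 11.875% the monthly rate is 0.0098958, so the payment is 28,400 × 0.0098958 / (1 − 1.0098958^−84) = $499.44.
Total outlay = 69 × $499.44 = $34,461.36.

$34,461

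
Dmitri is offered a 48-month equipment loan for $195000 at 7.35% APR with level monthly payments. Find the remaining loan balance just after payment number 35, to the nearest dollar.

With monthly rate i = 7.35%/12 = 0.0061250, the balance after k of n payments is P · [(1+i)^n − (1+i)^k] / [(1+i)^n − 1].
(1+0.0061250)^48 = 1.34058124 and (1+0.0061250)^35 = 1.23827731, so the balance is 195,000 × (1.34058124 − 1.23827731) / (1.34058124 − 1) = $58,574.18.

$58,574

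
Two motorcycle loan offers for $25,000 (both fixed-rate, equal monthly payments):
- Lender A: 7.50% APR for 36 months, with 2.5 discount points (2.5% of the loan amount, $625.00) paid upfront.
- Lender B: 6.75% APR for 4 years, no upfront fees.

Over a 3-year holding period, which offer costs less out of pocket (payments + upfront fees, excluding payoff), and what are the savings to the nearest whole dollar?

Lender B by $7,173

Lender A: at 7.50% the monthly rate is 0.0062500, so the payment is 25,000 × 0.0062500 / (1 − 1.0062500^−36) = $777.66.
Lender B: monthly rate = 6.75%/12 = 0.0056250; payment = 25,000 × 0.0056250 / (1 − (1+0.0056250)^−48) = $595.76.
Over 36 months: Lender A costs 36 × $777.66 + $625.00 = $28,620.76; Lender B costs 36 × $595.76 = $21,447.36.
Lender B is cheaper by $28,620.76 − $21,447.36 = $7,173.40.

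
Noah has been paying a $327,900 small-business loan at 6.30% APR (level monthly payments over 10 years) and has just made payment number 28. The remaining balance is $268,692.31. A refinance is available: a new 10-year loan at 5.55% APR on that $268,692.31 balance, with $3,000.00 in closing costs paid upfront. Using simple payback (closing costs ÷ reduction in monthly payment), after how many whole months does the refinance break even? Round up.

4 months

Current payment = 327,900 × 6.3%/12 / (1 − (1+0.0052500)^−120) = $3,689.96.
Refinanced payment = 268,692.31 × 0.0046250 / (1 − (1+0.0046250)^−120) = $2,922.68.
Monthly savings = $3,689.96 − $2,922.68 = $767.28.
Break-even = $3,000.00 / $767.28 = 3.91 → 4 months.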